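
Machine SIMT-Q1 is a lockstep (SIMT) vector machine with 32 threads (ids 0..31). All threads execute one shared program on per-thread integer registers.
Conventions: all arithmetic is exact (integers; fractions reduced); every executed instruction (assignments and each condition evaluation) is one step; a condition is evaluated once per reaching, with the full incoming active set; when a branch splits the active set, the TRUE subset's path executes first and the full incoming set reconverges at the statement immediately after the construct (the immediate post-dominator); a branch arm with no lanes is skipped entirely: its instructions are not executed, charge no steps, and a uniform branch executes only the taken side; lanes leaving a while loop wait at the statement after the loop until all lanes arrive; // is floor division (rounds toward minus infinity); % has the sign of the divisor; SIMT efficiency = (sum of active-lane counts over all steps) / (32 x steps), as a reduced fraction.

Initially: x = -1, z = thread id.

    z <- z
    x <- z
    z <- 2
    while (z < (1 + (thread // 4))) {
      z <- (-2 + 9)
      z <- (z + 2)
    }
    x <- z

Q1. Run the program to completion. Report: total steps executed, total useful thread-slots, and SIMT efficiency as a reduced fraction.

Answer: 8 steps, 232 useful, 29/32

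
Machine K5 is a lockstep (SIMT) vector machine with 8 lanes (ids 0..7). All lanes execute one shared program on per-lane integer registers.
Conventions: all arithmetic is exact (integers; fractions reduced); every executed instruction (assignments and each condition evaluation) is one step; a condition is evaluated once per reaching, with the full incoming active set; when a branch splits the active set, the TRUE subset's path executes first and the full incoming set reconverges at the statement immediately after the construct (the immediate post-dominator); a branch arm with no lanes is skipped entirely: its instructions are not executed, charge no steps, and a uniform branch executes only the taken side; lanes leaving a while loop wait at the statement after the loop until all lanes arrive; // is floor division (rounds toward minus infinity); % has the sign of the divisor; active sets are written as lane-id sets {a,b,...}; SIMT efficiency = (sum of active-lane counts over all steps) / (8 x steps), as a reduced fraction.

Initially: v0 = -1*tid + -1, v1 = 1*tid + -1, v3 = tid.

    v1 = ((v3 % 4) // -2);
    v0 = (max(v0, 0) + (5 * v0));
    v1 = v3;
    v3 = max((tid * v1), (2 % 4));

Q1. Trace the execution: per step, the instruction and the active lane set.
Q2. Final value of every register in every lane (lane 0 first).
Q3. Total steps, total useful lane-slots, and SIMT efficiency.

step 0: v1 <- ((v3 % 4) // -2)       {0,1,2,3,4,5,6,7}
step 1: v0 <- (max(v0, 0) + (5 * v0)) {0,1,2,3,4,5,6,7}
step 2: v1 <- v3                     {0,1,2,3,4,5,6,7}
step 3: v3 <- max((tid * v1), (2 % 4)) {0,1,2,3,4,5,6,7}

Answer: 4 steps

v0: -5,-10,-15,-20,-25,-30,-35,-40
v1: 0,1,2,3,4,5,6,7
v3: 2,2,4,9,16,25,36,49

steps = 4; useful = 32; efficiency = 32/32 = 1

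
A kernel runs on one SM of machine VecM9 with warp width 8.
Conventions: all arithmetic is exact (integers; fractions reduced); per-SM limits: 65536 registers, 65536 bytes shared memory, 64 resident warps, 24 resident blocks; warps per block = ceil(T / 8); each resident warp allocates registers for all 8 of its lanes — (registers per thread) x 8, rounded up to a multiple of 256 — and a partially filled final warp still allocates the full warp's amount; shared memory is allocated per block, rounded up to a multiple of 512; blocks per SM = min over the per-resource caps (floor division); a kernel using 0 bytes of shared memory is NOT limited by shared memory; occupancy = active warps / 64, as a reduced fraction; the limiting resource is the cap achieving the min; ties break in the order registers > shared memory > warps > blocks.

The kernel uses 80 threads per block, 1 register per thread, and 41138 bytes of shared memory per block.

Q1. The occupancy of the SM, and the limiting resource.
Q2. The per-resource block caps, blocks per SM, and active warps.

Answer: occupancy 5/32, limited by shared memory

registers: 25 blocks
shared memory: 1 block
warps: 6 blocks
blocks: 24 blocks

Answer: 1 block, 10 active warps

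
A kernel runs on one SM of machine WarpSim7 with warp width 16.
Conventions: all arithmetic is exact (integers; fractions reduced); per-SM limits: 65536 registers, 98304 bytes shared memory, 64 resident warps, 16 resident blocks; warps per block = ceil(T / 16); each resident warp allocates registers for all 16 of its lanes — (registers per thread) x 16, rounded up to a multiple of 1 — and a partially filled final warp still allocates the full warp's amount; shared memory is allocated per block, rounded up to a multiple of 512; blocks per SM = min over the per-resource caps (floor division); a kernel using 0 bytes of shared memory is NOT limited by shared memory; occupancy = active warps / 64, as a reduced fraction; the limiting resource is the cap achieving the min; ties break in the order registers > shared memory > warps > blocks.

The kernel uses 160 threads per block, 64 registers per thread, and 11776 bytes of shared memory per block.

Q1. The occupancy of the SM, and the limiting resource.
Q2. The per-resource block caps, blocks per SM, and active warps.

Answer: occupancy 15/16, limited by registers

registers: 6 blocks
shared memory: 8 blocks
warps: 6 blocks
blocks: 16 blocks

Answer: 6 blocks, 60 active warps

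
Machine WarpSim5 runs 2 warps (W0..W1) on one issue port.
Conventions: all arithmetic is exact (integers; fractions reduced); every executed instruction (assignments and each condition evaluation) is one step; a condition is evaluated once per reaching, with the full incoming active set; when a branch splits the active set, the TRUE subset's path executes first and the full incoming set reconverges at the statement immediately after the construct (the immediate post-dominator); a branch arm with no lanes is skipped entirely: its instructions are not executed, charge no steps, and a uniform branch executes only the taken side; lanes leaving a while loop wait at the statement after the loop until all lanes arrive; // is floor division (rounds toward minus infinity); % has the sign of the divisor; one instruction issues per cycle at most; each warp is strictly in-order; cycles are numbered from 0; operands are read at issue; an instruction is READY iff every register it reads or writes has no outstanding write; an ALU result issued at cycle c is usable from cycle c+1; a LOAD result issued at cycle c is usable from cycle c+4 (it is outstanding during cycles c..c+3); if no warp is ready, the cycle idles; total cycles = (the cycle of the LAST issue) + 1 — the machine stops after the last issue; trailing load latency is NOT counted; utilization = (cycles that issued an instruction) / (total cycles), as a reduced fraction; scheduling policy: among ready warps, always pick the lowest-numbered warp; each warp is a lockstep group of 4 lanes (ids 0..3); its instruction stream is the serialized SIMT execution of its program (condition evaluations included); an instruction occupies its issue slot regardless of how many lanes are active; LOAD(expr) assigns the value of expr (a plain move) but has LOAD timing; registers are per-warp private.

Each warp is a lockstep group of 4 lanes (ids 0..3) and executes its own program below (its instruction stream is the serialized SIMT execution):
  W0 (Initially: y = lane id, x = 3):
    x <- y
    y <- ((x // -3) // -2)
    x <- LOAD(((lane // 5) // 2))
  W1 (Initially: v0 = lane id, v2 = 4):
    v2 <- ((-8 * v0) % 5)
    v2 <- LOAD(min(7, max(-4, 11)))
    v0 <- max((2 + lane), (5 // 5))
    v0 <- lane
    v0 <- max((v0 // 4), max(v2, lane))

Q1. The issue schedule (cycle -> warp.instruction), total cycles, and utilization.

cycle 0: W0.I0
cycle 1: W0.I1
cycle 2: W0.I2
cycle 3: W1.I0
cycle 4: W1.I1
cycle 5: W1.I2
cycle 6: W1.I3
cycle 7: idle
cycle 8: W1.I4

Answer: 9 cycles, utilization 8/9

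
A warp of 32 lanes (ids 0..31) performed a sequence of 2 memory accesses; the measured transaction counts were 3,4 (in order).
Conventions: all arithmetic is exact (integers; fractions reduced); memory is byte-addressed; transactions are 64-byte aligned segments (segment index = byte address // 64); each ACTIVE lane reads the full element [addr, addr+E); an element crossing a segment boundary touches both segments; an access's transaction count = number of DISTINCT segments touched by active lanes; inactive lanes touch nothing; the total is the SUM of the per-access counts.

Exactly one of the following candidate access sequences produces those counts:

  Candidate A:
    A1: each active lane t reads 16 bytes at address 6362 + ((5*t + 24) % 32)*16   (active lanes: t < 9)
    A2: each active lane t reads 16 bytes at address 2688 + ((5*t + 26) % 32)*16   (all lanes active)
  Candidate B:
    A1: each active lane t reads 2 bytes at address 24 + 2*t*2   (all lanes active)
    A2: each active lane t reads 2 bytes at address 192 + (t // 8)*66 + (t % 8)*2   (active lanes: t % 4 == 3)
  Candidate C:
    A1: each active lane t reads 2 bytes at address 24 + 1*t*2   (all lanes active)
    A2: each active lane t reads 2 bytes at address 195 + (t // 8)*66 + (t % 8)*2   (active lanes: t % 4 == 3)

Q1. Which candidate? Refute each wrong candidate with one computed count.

A: A1 gives 8 transactions, not 3
C: A1 gives 2 transactions, not 3
B: all counts match (3,4)

Answer: B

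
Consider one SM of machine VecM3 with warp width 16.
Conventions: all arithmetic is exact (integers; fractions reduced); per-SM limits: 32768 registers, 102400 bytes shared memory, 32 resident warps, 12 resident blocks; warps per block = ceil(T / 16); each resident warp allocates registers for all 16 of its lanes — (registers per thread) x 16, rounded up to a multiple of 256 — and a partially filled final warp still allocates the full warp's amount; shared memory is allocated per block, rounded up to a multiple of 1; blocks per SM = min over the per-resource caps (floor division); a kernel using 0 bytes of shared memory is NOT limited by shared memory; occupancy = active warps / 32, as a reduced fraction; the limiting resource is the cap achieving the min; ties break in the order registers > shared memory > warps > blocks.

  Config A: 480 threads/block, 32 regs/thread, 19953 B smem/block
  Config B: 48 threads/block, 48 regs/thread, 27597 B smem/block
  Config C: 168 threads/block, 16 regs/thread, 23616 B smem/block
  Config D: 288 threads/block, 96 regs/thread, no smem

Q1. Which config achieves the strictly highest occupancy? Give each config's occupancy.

occupancies: A 15/16, B 9/32, C 11/16, D 9/16

Answer: A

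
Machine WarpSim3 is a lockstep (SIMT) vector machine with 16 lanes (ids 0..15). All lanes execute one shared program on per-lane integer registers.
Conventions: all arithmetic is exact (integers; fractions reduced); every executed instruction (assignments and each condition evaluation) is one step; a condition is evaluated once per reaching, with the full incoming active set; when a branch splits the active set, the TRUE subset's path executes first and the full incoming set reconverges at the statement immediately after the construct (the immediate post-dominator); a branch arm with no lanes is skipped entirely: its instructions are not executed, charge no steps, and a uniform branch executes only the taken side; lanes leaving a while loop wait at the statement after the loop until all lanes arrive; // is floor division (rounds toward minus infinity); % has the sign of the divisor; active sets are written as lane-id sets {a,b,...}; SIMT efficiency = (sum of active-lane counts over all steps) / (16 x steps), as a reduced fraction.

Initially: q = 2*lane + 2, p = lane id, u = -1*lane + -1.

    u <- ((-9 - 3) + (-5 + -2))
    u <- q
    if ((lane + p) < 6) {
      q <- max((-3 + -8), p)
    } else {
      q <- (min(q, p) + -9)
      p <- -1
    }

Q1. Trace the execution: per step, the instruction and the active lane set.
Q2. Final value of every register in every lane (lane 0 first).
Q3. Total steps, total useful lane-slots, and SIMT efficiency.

step 0: u <- ((-9 - 3) + (-5 + -2))  {0,1,2,3,4,5,6,7,8,9,10,11,12,13,14,15}
step 1: u <- q                       {0,1,2,3,4,5,6,7,8,9,10,11,12,13,14,15}
step 2: eval ((lane + p) < 6)        {0,1,2,3,4,5,6,7,8,9,10,11,12,13,14,15}
step 3: q <- max((-3 + -8), p)       {0,1,2}
step 4: q <- (min(q, p) + -9)        {3,4,5,6,7,8,9,10,11,12,13,14,15}
step 5: p <- -1                      {3,4,5,6,7,8,9,10,11,12,13,14,15}

Answer: 6 steps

q: 0,1,2,-6,-5,-4,-3,-2,-1,0,1,2,3,4,5,6
p: 0,1,2,-1,-1,-1,-1,-1,-1,-1,-1,-1,-1,-1,-1,-1
u: 2,4,6,8,10,12,14,16,18,20,22,24,26,28,30,32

steps = 6; useful = 77; efficiency = 77/96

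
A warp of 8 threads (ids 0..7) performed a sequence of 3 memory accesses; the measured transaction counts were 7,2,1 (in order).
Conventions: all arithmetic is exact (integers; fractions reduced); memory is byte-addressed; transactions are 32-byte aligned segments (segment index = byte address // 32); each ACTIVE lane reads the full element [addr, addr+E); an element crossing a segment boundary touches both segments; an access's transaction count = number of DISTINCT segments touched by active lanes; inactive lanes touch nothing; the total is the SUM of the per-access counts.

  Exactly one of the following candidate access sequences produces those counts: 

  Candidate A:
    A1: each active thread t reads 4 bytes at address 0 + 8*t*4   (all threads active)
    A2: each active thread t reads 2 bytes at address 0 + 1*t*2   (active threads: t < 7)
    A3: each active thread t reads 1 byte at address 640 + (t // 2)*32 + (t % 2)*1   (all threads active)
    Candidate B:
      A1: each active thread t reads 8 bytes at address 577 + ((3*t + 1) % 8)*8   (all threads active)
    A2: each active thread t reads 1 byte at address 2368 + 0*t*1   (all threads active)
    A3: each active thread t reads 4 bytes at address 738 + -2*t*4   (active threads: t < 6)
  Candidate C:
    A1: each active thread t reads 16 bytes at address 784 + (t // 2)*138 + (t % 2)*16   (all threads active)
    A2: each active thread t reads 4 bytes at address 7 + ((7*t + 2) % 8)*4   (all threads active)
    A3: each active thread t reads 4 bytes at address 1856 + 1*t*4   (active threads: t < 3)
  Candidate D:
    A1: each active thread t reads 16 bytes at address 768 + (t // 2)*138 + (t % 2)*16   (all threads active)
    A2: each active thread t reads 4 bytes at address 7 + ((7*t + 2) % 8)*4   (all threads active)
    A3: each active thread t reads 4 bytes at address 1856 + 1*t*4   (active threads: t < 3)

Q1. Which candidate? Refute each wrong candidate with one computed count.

A: A1 gives 8 transactions, not 7
B: A1 gives 3 transactions, not 7
C: A1 gives 8 transactions, not 7
D: all counts match (7,2,1)

Answer: D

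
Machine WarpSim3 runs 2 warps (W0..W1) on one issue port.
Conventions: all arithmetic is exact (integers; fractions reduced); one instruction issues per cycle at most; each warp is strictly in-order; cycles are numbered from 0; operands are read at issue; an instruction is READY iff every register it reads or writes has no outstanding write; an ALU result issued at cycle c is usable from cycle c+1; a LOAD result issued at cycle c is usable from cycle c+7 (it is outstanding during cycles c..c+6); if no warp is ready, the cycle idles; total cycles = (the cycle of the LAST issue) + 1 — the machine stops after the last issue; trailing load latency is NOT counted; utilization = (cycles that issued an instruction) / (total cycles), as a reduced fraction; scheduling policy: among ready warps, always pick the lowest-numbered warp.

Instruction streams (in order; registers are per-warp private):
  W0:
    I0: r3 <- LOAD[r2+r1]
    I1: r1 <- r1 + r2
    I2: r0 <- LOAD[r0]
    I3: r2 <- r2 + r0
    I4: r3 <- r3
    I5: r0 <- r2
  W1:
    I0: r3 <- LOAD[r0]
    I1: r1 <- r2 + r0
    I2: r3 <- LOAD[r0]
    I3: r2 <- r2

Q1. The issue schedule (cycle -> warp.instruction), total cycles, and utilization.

cycle 0: W0.I0
cycle 1: W0.I1
cycle 2: W0.I2
cycle 3: W1.I0
cycle 4: W1.I1
cycle 5: idle
cycle 6: idle
cycle 7: idle
cycle 8: idle
cycle 9: W0.I3
cycle 10: W0.I4
cycle 11: W0.I5
cycle 12: W1.I2
cycle 13: W1.I3

Answer: 14 cycles, utilization 5/7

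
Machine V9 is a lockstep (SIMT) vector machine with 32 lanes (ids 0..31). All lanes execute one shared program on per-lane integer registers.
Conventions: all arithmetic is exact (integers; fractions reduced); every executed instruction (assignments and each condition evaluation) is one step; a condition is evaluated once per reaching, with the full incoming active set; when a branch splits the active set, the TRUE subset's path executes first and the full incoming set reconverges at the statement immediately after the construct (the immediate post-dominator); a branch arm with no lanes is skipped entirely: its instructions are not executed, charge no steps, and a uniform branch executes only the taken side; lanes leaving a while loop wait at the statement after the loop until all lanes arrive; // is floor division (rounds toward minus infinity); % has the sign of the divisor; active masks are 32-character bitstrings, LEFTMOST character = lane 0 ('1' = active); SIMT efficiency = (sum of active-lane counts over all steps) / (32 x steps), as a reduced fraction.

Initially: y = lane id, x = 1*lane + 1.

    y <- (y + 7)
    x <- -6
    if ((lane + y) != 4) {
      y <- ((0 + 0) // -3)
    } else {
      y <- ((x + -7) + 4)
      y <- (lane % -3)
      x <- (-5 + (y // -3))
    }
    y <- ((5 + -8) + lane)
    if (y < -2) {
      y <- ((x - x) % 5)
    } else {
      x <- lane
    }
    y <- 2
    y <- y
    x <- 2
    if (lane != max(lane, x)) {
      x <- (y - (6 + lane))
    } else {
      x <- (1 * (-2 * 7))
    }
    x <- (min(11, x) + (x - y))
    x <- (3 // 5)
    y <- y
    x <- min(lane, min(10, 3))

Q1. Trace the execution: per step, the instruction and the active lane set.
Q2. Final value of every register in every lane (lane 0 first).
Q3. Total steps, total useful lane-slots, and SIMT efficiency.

step 0: y <- (y + 7)                 11111111111111111111111111111111
step 1: x <- -6                      11111111111111111111111111111111
step 2: eval ((lane + y) != 4)       11111111111111111111111111111111
step 3: y <- ((0 + 0) // -3)         11111111111111111111111111111111
step 4: y <- ((5 + -8) + lane)       11111111111111111111111111111111
step 5: eval (y < -2)                11111111111111111111111111111111
step 6: y <- ((x - x) % 5)           10000000000000000000000000000000
step 7: x <- lane                    01111111111111111111111111111111
step 8: y <- 2                       11111111111111111111111111111111
step 9: y <- y                       11111111111111111111111111111111
step 10: x <- 2                       11111111111111111111111111111111
step 11: eval (lane != max(lane, x))  11111111111111111111111111111111
step 12: x <- (y - (6 + lane))        11000000000000000000000000000000
step 13: x <- (1 * (-2 * 7))          00111111111111111111111111111111
step 14: x <- (min(11, x) + (x - y))  11111111111111111111111111111111
step 15: x <- (3 // 5)                11111111111111111111111111111111
step 16: y <- y                       11111111111111111111111111111111
step 17: x <- min(lane, min(10, 3))   11111111111111111111111111111111

Answer: 18 steps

y: 2,2,2,2,2,2,2,2,2,2,2,2,2,2,2,2,2,2,2,2,2,2,2,2,2,2,2,2,2,2,2,2
x: 0,1,2,3,3,3,3,3,3,3,3,3,3,3,3,3,3,3,3,3,3,3,3,3,3,3,3,3,3,3,3,3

steps = 18; useful = 512; efficiency = 512/576 = 8/9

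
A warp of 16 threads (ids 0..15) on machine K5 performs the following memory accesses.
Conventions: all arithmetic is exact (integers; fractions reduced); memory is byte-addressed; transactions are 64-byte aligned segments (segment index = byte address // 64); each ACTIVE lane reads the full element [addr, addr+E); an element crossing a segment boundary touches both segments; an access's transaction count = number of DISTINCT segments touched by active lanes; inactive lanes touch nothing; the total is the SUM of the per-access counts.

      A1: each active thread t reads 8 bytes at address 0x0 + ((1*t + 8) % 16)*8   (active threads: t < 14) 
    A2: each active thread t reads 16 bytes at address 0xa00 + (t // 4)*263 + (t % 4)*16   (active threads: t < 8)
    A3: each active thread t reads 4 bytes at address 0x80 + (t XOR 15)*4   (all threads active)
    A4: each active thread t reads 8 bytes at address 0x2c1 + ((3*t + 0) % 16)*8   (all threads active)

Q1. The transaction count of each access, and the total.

A1: 2 transactions
A2: 3 transactions
A3: 1 transaction
A4: 3 transactions

Answer: 2,3,1,3; total 9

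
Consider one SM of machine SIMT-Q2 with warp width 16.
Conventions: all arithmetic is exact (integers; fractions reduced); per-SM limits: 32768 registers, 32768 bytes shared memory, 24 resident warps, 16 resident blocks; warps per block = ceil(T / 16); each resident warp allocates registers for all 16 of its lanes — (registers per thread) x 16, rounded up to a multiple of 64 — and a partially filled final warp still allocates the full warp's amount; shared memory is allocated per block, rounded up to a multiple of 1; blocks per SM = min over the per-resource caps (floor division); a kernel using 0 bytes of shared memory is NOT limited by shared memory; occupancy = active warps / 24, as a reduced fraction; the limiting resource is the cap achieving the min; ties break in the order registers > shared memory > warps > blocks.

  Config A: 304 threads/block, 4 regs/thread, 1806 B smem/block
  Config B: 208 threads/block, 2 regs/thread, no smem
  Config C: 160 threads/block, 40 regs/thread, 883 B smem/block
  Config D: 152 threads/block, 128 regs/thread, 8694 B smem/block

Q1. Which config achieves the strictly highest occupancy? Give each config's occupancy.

occupancies: A 19/24, B 13/24, C 5/6, D 5/12

Answer: C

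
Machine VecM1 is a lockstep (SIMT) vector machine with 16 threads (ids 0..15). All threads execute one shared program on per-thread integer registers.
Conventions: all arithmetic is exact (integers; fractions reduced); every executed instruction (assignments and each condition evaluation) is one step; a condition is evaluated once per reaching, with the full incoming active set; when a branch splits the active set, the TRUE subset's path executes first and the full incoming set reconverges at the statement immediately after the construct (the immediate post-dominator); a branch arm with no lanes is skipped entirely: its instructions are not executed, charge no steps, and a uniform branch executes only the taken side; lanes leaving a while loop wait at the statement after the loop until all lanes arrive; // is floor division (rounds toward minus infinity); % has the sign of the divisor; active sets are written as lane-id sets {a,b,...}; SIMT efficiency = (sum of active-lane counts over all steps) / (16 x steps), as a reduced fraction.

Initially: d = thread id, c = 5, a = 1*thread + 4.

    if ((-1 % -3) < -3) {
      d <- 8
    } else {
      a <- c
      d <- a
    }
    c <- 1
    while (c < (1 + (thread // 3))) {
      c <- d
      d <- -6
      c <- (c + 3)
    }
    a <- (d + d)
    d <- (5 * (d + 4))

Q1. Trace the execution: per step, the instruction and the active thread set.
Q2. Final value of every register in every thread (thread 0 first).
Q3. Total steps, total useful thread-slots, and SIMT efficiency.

step 0: eval ((-1 % -3) < -3)        {0,1,2,3,4,5,6,7,8,9,10,11,12,13,14,15}
step 1: a <- c                       {0,1,2,3,4,5,6,7,8,9,10,11,12,13,14,15}
step 2: d <- a                       {0,1,2,3,4,5,6,7,8,9,10,11,12,13,14,15}
step 3: c <- 1                       {0,1,2,3,4,5,6,7,8,9,10,11,12,13,14,15}
step 4: eval (c < (1 + (thread // 3))) {0,1,2,3,4,5,6,7,8,9,10,11,12,13,14,15}
step 5: c <- d                       {3,4,5,6,7,8,9,10,11,12,13,14,15}
step 6: d <- -6                      {3,4,5,6,7,8,9,10,11,12,13,14,15}
step 7: c <- (c + 3)                 {3,4,5,6,7,8,9,10,11,12,13,14,15}
step 8: eval (c < (1 + (thread // 3))) {3,4,5,6,7,8,9,10,11,12,13,14,15}
step 9: a <- (d + d)                 {0,1,2,3,4,5,6,7,8,9,10,11,12,13,14,15}
step 10: d <- (5 * (d + 4))           {0,1,2,3,4,5,6,7,8,9,10,11,12,13,14,15}

Answer: 11 steps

d: 45,45,45,-10,-10,-10,-10,-10,-10,-10,-10,-10,-10,-10,-10,-10
c: 1,1,1,8,8,8,8,8,8,8,8,8,8,8,8,8
a: 10,10,10,-12,-12,-12,-12,-12,-12,-12,-12,-12,-12,-12,-12,-12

steps = 11; useful = 164; efficiency = 164/176 = 41/44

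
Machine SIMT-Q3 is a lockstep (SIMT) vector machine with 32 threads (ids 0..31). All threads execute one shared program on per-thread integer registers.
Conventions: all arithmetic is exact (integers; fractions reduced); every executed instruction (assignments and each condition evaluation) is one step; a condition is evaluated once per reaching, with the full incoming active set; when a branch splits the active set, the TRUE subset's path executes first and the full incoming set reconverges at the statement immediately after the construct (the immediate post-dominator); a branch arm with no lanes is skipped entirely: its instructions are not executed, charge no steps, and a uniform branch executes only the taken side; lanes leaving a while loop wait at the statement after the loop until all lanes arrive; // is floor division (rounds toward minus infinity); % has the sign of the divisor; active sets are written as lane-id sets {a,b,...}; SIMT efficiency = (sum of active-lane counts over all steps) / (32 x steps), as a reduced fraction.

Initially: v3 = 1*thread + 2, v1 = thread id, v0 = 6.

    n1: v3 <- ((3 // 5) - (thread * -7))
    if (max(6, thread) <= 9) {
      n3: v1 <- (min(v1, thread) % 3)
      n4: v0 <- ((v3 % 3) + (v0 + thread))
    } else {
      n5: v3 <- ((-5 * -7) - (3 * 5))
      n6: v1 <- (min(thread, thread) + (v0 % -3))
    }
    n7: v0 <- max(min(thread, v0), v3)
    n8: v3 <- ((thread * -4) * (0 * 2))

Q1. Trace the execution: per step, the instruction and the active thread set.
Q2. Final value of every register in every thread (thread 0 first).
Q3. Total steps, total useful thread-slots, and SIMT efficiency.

step 0: v3 <- ((3 // 5) - (thread * -7)) {0,1,2,3,4,5,6,7,8,9,10,11,12,13,14,15,16,17,18,19,20,21,22,23,24,25,26,27,28,29,30,31}
step 1: eval (max(6, thread) <= 9)   {0,1,2,3,4,5,6,7,8,9,10,11,12,13,14,15,16,17,18,19,20,21,22,23,24,25,26,27,28,29,30,31}
step 2: v1 <- (min(v1, thread) % 3)  {0,1,2,3,4,5,6,7,8,9}
step 3: v0 <- ((v3 % 3) + (v0 + thread)) {0,1,2,3,4,5,6,7,8,9}
step 4: v3 <- ((-5 * -7) - (3 * 5))  {10,11,12,13,14,15,16,17,18,19,20,21,22,23,24,25,26,27,28,29,30,31}
step 5: v1 <- (min(thread, thread) + (v0 % -3)) {10,11,12,13,14,15,16,17,18,19,20,21,22,23,24,25,26,27,28,29,30,31}
step 6: v0 <- max(min(thread, v0), v3) {0,1,2,3,4,5,6,7,8,9,10,11,12,13,14,15,16,17,18,19,20,21,22,23,24,25,26,27,28,29,30,31}
step 7: v3 <- ((thread * -4) * (0 * 2)) {0,1,2,3,4,5,6,7,8,9,10,11,12,13,14,15,16,17,18,19,20,21,22,23,24,25,26,27,28,29,30,31}

Answer: 8 steps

v3: 0,0,0,0,0,0,0,0,0,0,0,0,0,0,0,0,0,0,0,0,0,0,0,0,0,0,0,0,0,0,0,0
v1: 0,1,2,0,1,2,0,1,2,0,10,11,12,13,14,15,16,17,18,19,20,21,22,23,24,25,26,27,28,29,30,31
v0: 0,7,14,21,28,35,42,49,56,63,20,20,20,20,20,20,20,20,20,20,20,20,20,20,20,20,20,20,20,20,20,20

steps = 8; useful = 192; efficiency = 192/256 = 3/4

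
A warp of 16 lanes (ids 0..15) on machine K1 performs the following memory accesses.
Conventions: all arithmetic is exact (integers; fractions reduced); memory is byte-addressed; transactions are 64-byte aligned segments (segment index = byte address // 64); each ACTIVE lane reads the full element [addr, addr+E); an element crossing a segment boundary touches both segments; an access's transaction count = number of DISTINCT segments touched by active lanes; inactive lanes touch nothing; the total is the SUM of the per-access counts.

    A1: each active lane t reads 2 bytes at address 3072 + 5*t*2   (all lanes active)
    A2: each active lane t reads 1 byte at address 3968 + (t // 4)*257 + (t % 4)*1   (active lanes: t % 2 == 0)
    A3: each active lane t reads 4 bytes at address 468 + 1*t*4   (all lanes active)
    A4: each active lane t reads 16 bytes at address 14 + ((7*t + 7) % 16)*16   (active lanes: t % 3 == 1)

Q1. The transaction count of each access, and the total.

A1: 3 transactions
A2: 4 transactions
A3: 2 transactions
A4: 4 transactions

Answer: 3,4,2,4; total 13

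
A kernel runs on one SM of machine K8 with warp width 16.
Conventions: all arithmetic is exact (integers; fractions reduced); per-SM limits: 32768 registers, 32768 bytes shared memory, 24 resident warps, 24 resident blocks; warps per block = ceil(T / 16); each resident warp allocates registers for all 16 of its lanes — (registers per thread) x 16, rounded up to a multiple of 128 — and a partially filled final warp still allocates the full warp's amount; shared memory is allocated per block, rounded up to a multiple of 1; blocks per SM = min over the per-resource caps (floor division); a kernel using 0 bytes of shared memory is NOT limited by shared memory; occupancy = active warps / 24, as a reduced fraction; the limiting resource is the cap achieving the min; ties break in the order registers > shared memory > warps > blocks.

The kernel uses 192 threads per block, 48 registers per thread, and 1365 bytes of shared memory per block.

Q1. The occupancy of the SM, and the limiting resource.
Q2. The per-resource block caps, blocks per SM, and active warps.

Answer: occupancy 1, limited by warps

registers: 3 blocks
shared memory: 24 blocks
warps: 2 blocks
blocks: 24 blocks

Answer: 2 blocks, 24 active warps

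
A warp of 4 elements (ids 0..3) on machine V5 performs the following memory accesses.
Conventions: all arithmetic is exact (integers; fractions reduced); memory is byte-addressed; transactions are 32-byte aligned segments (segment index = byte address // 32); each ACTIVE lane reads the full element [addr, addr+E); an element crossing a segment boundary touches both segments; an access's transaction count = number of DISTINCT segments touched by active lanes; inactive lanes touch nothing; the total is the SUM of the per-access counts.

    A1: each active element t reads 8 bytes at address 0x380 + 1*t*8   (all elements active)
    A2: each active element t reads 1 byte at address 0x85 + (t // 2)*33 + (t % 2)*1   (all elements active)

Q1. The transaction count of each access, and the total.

A1: 1 transaction
A2: 2 transactions

Answer: 1,2; total 3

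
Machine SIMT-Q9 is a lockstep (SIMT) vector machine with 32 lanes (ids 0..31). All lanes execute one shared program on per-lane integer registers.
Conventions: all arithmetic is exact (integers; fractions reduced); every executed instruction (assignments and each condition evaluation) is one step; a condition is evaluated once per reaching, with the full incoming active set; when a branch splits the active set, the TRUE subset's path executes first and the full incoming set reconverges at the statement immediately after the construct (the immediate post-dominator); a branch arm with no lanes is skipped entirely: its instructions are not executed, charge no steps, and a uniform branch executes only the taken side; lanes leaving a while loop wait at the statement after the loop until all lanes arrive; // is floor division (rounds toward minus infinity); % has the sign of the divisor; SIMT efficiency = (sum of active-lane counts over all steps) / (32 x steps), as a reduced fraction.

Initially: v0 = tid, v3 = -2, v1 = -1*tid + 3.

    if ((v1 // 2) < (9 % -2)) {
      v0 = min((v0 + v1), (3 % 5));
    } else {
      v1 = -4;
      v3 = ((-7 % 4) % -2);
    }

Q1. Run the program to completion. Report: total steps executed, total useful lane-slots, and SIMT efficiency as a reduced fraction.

Answer: 4 steps, 70 useful, 35/64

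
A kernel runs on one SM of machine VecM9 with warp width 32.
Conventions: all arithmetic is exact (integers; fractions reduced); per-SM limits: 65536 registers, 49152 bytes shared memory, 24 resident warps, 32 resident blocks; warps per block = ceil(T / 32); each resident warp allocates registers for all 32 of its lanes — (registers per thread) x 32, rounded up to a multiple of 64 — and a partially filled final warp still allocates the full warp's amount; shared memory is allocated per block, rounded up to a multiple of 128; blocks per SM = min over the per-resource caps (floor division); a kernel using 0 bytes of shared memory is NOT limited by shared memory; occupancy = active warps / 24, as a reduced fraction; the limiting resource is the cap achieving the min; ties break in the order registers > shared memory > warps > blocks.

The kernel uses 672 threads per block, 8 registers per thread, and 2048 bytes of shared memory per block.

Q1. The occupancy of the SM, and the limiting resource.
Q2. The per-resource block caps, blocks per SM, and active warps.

Answer: occupancy 7/8, limited by warps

registers: 12 blocks
shared memory: 24 blocks
warps: 1 block
blocks: 32 blocks

Answer: 1 block, 21 active warps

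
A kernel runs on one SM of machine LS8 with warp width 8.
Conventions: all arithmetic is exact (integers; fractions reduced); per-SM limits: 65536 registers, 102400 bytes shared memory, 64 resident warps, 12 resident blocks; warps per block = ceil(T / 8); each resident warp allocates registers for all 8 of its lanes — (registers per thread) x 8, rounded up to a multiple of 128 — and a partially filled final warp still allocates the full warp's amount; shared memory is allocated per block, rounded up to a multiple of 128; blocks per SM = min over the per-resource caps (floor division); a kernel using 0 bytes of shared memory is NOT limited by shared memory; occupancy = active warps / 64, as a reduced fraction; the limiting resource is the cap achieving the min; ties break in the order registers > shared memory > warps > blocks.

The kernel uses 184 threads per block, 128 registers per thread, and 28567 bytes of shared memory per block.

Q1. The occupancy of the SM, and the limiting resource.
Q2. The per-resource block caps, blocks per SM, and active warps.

Answer: occupancy 23/32, limited by registers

registers: 2 blocks
shared memory: 3 blocks
warps: 2 blocks
blocks: 12 blocks

Answer: 2 blocks, 46 active warps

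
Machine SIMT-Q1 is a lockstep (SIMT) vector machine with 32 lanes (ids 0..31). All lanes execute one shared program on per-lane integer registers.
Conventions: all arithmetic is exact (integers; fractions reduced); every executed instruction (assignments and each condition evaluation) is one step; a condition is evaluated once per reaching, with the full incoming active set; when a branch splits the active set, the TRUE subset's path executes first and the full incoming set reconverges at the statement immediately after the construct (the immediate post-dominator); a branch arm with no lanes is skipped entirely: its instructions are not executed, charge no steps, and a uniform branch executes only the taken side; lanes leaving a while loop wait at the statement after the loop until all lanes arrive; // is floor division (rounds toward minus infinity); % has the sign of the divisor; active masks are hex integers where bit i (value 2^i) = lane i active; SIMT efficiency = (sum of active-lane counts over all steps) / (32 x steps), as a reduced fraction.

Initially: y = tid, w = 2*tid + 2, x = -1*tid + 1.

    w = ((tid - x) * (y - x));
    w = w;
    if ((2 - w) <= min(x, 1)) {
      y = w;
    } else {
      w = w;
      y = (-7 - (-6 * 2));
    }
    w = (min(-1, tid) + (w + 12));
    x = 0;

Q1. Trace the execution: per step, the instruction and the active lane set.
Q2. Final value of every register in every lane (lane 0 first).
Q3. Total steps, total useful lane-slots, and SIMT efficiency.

step 0: w <- ((tid - x) * (y - x))   0xffffffff
step 1: w <- w                       0xffffffff
step 2: eval ((2 - w) <= min(x, 1))  0xffffffff
step 3: y <- w                       0xfffffffd
step 4: w <- w                       0x00000002
step 5: y <- (-7 - (-6 * 2))         0x00000002
step 6: w <- (min(-1, tid) + (w + 12)) 0xffffffff
step 7: x <- 0                       0xffffffff

Answer: 8 steps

y: 1,5,9,25,49,81,121,169,225,289,361,441,529,625,729,841,961,1089,1225,1369,1521,1681,1849,2025,2209,2401,2601,2809,3025,3249,3481,3721
w: 12,12,20,36,60,92,132,180,236,300,372,452,540,636,740,852,972,1100,1236,1380,1532,1692,1860,2036,2220,2412,2612,2820,3036,3260,3492,3732
x: 0,0,0,0,0,0,0,0,0,0,0,0,0,0,0,0,0,0,0,0,0,0,0,0,0,0,0,0,0,0,0,0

steps = 8; useful = 193; efficiency = 193/256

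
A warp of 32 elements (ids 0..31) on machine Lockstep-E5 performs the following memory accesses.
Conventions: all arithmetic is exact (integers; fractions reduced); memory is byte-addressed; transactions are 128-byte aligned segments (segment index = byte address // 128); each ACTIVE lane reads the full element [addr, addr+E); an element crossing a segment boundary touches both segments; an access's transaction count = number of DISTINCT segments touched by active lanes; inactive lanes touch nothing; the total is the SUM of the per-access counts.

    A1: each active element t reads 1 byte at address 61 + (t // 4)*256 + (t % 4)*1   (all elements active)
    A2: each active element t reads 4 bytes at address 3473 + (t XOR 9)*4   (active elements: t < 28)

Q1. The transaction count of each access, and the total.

A1: 8 transactions
A2: 2 transactions

Answer: 8,2; total 10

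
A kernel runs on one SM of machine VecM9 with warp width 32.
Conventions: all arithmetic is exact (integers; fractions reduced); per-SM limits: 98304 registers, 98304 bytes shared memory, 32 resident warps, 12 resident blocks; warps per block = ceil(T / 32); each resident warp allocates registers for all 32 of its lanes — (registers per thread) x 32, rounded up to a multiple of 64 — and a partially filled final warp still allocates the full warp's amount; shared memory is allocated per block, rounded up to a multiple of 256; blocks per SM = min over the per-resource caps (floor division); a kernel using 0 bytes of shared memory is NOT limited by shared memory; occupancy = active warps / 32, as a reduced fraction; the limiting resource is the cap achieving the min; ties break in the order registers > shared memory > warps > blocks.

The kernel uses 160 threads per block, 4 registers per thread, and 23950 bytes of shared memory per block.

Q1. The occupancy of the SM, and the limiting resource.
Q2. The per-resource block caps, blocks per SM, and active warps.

Answer: occupancy 5/8, limited by shared memory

registers: 153 blocks
shared memory: 4 blocks
warps: 6 blocks
blocks: 12 blocks

Answer: 4 blocks, 20 active warps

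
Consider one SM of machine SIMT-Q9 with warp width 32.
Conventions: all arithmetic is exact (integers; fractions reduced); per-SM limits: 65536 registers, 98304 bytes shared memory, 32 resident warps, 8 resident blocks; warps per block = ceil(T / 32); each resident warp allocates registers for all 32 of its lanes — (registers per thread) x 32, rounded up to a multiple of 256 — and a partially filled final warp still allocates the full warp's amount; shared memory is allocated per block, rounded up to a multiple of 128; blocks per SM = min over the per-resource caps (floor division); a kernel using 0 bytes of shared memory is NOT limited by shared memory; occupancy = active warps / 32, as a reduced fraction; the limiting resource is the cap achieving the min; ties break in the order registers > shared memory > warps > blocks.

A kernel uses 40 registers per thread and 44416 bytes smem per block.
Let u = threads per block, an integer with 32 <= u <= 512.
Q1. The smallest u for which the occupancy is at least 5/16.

Answer: u = 129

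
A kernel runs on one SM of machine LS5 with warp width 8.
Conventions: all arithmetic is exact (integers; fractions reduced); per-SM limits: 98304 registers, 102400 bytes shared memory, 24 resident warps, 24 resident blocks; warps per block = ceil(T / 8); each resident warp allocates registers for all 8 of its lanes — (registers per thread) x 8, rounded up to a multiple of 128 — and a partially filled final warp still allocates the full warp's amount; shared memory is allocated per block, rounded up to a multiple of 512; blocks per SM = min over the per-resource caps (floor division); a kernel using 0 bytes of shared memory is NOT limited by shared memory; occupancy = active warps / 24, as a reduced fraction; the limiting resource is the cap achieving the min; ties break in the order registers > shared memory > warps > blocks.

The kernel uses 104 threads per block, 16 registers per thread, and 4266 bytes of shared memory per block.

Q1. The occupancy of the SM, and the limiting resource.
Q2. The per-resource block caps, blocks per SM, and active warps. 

Answer: occupancy 13/24, limited by warps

registers: 59 blocks
shared memory: 22 blocks
warps: 1 block
blocks: 24 blocks

Answer: 1 block, 13 active warps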